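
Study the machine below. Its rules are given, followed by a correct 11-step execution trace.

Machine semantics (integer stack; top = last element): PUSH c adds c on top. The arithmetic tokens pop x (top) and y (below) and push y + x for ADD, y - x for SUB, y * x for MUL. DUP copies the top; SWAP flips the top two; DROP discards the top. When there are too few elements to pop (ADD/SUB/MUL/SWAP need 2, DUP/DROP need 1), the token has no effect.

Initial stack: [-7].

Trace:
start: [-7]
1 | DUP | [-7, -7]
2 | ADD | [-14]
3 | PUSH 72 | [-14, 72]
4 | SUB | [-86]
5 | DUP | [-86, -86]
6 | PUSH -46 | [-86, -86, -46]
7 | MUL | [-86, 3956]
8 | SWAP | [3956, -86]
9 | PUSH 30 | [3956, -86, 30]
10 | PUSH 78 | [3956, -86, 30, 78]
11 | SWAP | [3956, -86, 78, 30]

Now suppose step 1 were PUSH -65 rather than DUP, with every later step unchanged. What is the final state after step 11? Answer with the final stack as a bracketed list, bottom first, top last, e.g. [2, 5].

(re-executing from step 1 with the substitution; state before step 1: [-7])
1 | PUSH -65 | [-7, -65]
2 | ADD | [-72]
3 | PUSH 72 | [-72, 72]
4 | SUB | [-144]
5 | DUP | [-144, -144]
6 | PUSH -46 | [-144, -144, -46]
7 | MUL | [-144, 6624]
8 | SWAP | [6624, -144]
9 | PUSH 30 | [6624, -144, 30]
10 | PUSH 78 | [6624, -144, 30, 78]
11 | SWAP | [6624, -144, 78, 30]

[6624, -144, 78, 30]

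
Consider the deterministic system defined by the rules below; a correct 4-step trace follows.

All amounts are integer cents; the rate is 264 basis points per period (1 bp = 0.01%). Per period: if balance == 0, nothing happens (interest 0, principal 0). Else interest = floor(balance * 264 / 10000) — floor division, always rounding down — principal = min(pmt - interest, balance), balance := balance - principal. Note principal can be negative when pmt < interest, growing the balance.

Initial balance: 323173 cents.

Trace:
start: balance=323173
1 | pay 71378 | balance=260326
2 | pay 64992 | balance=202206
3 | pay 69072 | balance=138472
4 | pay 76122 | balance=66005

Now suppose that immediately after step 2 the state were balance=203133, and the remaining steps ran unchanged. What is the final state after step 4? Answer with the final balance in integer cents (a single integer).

state after step 2 := balance=203133
3 | pay 69072 | balance=139423
4 | pay 76122 | balance=66981

66981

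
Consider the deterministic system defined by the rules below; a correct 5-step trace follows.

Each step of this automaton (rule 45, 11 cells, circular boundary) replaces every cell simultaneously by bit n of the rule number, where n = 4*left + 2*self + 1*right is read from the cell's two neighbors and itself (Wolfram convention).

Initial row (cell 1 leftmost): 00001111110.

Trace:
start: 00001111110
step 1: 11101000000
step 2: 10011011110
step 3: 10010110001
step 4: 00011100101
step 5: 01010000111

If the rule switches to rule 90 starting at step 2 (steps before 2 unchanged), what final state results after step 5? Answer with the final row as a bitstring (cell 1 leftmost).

10001111010

(re-executing steps 2..5 under rule 90; state before step 2: 11101000000)
step 2: 10100100001
step 3: 10011010011
step 4: 11111001110
step 5: 10001111010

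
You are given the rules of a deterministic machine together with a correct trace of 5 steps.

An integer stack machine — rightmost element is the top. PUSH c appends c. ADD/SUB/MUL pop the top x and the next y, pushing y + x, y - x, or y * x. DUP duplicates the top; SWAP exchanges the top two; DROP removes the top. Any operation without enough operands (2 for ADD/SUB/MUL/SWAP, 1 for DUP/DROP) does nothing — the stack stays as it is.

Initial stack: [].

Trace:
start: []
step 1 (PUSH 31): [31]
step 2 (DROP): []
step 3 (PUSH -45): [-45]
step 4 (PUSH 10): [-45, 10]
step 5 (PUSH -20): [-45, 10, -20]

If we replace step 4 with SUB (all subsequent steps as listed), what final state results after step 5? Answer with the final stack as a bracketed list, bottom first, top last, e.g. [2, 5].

[-45, -20]

(re-executing from step 4 with the substitution; state before step 4: [-45])
step 4 (SUB): [-45]
step 5 (PUSH -20): [-45, -20]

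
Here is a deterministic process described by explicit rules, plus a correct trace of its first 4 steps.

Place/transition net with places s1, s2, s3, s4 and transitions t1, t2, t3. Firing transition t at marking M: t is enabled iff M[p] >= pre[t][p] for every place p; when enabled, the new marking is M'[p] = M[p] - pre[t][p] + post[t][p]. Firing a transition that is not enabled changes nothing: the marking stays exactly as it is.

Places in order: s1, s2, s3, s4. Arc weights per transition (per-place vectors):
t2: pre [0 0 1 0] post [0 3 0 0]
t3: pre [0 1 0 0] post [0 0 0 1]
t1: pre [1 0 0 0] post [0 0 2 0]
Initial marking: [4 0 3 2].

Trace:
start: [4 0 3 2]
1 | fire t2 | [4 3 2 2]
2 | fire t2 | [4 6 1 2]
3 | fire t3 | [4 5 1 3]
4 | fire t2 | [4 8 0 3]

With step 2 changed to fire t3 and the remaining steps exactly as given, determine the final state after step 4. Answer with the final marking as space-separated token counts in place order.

(re-executing from step 2 with the substitution; state before step 2: [4 3 2 2])
2 | fire t3 | [4 2 2 3]
3 | fire t3 | [4 1 2 4]
4 | fire t2 | [4 4 1 4]

4 4 1 4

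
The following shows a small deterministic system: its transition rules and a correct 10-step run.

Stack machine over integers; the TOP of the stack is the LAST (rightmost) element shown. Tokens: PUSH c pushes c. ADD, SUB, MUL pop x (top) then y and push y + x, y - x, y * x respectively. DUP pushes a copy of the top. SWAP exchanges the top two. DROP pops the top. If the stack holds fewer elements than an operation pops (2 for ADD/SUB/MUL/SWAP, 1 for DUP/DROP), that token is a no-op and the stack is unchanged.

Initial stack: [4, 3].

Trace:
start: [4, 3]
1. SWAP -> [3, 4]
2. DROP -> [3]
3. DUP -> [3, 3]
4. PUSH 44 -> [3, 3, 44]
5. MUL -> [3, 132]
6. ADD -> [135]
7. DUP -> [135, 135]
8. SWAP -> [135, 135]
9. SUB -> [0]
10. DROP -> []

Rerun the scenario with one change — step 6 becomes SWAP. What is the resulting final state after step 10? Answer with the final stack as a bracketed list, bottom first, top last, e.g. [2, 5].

[132]

(re-executing from step 6 with the substitution; state before step 6: [3, 132])
6. SWAP -> [132, 3]
7. DUP -> [132, 3, 3]
8. SWAP -> [132, 3, 3]
9. SUB -> [132, 0]
10. DROP -> [132]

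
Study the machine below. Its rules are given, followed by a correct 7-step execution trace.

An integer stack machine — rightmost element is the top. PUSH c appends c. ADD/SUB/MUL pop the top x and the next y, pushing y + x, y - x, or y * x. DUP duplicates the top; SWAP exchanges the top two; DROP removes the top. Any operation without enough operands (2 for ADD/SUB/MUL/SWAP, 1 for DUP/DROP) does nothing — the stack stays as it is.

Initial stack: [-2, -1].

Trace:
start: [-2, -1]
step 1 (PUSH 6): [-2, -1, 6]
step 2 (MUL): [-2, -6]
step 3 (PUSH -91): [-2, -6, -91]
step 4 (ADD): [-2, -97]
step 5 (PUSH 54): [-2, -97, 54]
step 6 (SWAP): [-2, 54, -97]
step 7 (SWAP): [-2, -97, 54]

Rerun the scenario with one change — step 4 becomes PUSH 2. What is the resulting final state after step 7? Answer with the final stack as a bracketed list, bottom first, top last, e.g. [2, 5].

(re-executing from step 4 with the substitution; state before step 4: [-2, -6, -91])
step 4 (PUSH 2): [-2, -6, -91, 2]
step 5 (PUSH 54): [-2, -6, -91, 2, 54]
step 6 (SWAP): [-2, -6, -91, 54, 2]
step 7 (SWAP): [-2, -6, -91, 2, 54]

[-2, -6, -91, 2, 54]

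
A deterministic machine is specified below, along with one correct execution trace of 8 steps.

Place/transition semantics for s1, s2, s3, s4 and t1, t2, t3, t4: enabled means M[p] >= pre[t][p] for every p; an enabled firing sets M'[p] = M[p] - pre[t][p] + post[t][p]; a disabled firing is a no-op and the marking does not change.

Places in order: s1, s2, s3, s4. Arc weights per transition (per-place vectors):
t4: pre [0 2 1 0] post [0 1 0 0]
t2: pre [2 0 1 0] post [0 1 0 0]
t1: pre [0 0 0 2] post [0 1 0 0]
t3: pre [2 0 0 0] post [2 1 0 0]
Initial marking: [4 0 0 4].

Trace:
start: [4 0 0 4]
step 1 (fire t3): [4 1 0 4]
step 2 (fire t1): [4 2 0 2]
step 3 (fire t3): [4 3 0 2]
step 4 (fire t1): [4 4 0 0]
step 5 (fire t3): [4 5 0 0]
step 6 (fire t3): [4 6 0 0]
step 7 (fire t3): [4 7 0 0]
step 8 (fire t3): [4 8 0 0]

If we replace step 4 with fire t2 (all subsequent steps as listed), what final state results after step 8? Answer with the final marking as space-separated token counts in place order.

(re-executing from step 4 with the substitution; state before step 4: [4 3 0 2])
step 4 (fire t2): [4 3 0 2]
step 5 (fire t3): [4 4 0 2]
step 6 (fire t3): [4 5 0 2]
step 7 (fire t3): [4 6 0 2]
step 8 (fire t3): [4 7 0 2]

4 7 0 2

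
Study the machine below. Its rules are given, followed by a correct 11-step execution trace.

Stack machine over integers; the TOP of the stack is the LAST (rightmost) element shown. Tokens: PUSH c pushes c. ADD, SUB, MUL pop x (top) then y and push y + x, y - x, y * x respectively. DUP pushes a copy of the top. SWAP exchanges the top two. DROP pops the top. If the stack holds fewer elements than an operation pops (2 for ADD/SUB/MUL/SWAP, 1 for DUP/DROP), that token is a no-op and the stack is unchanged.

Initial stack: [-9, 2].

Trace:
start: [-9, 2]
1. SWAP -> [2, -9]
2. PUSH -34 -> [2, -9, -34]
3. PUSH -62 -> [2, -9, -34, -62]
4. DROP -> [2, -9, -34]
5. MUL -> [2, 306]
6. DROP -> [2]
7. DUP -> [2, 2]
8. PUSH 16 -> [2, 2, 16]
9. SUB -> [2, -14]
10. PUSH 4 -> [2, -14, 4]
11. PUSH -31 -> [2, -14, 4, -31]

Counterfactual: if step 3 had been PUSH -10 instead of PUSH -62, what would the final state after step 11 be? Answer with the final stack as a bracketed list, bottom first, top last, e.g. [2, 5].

[2, -14, 4, -31]

(re-executing from step 3 with the substitution; state before step 3: [2, -9, -34])
3. PUSH -10 -> [2, -9, -34, -10]
4. DROP -> [2, -9, -34]
5. MUL -> [2, 306]
6. DROP -> [2]
7. DUP -> [2, 2]
8. PUSH 16 -> [2, 2, 16]
9. SUB -> [2, -14]
10. PUSH 4 -> [2, -14, 4]
11. PUSH -31 -> [2, -14, 4, -31]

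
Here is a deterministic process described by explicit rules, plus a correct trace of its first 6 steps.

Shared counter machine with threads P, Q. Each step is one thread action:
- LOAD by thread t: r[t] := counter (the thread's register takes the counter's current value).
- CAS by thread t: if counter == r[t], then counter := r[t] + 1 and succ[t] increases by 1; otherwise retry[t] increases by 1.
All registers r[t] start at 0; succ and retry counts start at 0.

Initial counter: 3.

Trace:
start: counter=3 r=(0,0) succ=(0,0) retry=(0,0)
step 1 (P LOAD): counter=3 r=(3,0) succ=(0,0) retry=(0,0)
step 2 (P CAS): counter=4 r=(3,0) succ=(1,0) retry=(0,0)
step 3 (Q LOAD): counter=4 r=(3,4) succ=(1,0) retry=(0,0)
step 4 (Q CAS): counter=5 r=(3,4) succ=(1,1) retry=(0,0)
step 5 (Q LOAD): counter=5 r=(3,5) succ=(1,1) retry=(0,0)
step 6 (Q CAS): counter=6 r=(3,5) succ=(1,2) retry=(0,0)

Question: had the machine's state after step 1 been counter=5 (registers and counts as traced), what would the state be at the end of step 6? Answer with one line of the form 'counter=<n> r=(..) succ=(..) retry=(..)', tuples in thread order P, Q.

state after step 1 := counter=5 r=(3,0) succ=(0,0) retry=(0,0)
step 2 (P CAS): counter=5 r=(3,0) succ=(0,0) retry=(1,0)
step 3 (Q LOAD): counter=5 r=(3,5) succ=(0,0) retry=(1,0)
step 4 (Q CAS): counter=6 r=(3,5) succ=(0,1) retry=(1,0)
step 5 (Q LOAD): counter=6 r=(3,6) succ=(0,1) retry=(1,0)
step 6 (Q CAS): counter=7 r=(3,6) succ=(0,2) retry=(1,0)

counter=7 r=(3,6) succ=(0,2) retry=(1,0)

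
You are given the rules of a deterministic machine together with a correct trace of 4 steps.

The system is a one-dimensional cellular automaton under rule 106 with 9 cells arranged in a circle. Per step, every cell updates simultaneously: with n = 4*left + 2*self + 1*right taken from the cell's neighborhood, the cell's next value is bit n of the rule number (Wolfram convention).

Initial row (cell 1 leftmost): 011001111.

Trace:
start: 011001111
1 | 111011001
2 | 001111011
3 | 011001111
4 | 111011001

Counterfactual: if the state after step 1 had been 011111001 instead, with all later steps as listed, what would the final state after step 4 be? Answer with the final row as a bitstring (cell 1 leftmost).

state after step 1 := 011111001
2 | 110001010
3 | 110010101
4 | 010101011

010101011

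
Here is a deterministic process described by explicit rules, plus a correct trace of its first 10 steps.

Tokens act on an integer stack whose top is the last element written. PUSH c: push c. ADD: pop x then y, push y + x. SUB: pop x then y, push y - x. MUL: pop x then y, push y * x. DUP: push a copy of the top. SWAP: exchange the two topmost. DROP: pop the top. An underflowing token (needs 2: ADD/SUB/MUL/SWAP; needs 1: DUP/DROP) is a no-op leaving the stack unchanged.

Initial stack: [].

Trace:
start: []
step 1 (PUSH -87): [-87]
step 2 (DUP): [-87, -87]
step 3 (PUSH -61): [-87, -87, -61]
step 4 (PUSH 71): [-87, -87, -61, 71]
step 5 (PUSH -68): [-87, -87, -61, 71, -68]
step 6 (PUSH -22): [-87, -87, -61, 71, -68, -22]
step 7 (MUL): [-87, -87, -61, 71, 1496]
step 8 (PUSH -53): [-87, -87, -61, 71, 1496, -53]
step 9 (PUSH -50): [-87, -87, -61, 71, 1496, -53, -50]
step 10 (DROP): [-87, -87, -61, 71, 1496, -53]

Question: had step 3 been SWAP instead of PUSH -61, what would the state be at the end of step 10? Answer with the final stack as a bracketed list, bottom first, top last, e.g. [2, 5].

(re-executing from step 3 with the substitution; state before step 3: [-87, -87])
step 3 (SWAP): [-87, -87]
step 4 (PUSH 71): [-87, -87, 71]
step 5 (PUSH -68): [-87, -87, 71, -68]
step 6 (PUSH -22): [-87, -87, 71, -68, -22]
step 7 (MUL): [-87, -87, 71, 1496]
step 8 (PUSH -53): [-87, -87, 71, 1496, -53]
step 9 (PUSH -50): [-87, -87, 71, 1496, -53, -50]
step 10 (DROP): [-87, -87, 71, 1496, -53]

[-87, -87, 71, 1496, -53]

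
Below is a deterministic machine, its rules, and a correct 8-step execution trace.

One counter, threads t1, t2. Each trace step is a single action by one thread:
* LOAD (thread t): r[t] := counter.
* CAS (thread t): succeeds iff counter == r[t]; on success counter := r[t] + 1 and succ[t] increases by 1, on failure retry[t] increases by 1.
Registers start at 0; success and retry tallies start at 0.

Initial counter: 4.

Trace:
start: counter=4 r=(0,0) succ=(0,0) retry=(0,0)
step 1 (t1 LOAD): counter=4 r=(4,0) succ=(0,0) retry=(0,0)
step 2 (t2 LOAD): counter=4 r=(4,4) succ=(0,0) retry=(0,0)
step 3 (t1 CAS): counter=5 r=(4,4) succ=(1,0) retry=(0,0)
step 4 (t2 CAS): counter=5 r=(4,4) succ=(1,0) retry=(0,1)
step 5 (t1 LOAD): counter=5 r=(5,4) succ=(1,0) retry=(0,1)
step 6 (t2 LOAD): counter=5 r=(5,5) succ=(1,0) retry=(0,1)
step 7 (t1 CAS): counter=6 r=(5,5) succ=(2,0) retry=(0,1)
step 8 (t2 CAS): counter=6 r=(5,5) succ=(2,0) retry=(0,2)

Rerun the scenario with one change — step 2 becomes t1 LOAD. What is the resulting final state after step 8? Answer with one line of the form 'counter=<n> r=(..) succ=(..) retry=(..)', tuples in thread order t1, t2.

(re-executing from step 2 with the substitution; state before step 2: counter=4 r=(4,0) succ=(0,0) retry=(0,0))
step 2 (t1 LOAD): counter=4 r=(4,0) succ=(0,0) retry=(0,0)
step 3 (t1 CAS): counter=5 r=(4,0) succ=(1,0) retry=(0,0)
step 4 (t2 CAS): counter=5 r=(4,0) succ=(1,0) retry=(0,1)
step 5 (t1 LOAD): counter=5 r=(5,0) succ=(1,0) retry=(0,1)
step 6 (t2 LOAD): counter=5 r=(5,5) succ=(1,0) retry=(0,1)
step 7 (t1 CAS): counter=6 r=(5,5) succ=(2,0) retry=(0,1)
step 8 (t2 CAS): counter=6 r=(5,5) succ=(2,0) retry=(0,2)

counter=6 r=(5,5) succ=(2,0) retry=(0,2)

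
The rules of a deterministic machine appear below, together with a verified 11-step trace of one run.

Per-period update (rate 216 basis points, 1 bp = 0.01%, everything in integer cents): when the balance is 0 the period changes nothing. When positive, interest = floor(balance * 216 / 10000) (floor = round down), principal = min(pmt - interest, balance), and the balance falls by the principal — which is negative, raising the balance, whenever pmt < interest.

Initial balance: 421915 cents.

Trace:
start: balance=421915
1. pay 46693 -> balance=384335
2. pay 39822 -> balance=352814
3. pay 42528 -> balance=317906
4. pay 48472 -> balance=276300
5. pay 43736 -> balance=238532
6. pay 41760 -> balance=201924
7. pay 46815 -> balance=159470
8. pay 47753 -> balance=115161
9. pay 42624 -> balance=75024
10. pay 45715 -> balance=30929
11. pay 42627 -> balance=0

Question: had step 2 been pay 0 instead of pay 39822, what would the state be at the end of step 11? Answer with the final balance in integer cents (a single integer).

(re-executing from step 2 with the substitution; state before step 2: balance=384335)
2. pay 0 -> balance=392636
3. pay 42528 -> balance=358588
4. pay 48472 -> balance=317861
5. pay 43736 -> balance=280990
6. pay 41760 -> balance=245299
7. pay 46815 -> balance=203782
8. pay 47753 -> balance=160430
9. pay 42624 -> balance=121271
10. pay 45715 -> balance=78175
11. pay 42627 -> balance=37236

37236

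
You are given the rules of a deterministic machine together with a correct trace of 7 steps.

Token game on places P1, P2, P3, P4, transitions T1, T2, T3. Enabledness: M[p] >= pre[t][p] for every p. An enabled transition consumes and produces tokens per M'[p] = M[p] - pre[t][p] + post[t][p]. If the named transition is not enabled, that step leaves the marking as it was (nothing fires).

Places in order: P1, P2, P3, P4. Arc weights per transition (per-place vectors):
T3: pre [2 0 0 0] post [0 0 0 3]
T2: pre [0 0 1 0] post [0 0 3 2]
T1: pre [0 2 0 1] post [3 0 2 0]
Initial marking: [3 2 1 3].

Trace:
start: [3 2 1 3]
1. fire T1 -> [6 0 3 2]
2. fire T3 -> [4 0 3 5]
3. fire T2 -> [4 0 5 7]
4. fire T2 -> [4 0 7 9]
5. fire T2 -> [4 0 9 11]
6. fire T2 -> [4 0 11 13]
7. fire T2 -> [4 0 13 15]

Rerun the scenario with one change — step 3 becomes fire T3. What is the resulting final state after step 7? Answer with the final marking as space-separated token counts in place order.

2 0 11 16

(re-executing from step 3 with the substitution; state before step 3: [4 0 3 5])
3. fire T3 -> [2 0 3 8]
4. fire T2 -> [2 0 5 10]
5. fire T2 -> [2 0 7 12]
6. fire T2 -> [2 0 9 14]
7. fire T2 -> [2 0 11 16]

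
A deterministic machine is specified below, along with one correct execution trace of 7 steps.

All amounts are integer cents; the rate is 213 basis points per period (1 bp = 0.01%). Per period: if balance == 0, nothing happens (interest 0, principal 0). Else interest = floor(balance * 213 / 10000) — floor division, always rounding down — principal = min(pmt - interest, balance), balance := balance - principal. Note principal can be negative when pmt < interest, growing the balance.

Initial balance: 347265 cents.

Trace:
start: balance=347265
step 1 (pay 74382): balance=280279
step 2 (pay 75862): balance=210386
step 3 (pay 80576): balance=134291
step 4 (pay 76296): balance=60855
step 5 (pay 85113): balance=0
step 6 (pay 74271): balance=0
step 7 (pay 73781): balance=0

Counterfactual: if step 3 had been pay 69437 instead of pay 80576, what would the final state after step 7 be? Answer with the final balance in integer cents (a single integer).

(re-executing from step 3 with the substitution; state before step 3: balance=210386)
step 3 (pay 69437): balance=145430
step 4 (pay 76296): balance=72231
step 5 (pay 85113): balance=0
step 6 (pay 74271): balance=0
step 7 (pay 73781): balance=0

0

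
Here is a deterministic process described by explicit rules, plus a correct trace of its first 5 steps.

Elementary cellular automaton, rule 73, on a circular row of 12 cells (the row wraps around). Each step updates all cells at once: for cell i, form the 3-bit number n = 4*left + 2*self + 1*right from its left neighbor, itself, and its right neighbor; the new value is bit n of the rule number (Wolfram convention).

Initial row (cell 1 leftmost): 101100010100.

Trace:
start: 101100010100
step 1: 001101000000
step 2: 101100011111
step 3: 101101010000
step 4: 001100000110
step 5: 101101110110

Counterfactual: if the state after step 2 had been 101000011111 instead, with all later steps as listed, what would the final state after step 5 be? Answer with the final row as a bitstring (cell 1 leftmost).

state after step 2 := 101000011111
step 3: 100011010000
step 4: 001011000110
step 5: 100011010110

100011010110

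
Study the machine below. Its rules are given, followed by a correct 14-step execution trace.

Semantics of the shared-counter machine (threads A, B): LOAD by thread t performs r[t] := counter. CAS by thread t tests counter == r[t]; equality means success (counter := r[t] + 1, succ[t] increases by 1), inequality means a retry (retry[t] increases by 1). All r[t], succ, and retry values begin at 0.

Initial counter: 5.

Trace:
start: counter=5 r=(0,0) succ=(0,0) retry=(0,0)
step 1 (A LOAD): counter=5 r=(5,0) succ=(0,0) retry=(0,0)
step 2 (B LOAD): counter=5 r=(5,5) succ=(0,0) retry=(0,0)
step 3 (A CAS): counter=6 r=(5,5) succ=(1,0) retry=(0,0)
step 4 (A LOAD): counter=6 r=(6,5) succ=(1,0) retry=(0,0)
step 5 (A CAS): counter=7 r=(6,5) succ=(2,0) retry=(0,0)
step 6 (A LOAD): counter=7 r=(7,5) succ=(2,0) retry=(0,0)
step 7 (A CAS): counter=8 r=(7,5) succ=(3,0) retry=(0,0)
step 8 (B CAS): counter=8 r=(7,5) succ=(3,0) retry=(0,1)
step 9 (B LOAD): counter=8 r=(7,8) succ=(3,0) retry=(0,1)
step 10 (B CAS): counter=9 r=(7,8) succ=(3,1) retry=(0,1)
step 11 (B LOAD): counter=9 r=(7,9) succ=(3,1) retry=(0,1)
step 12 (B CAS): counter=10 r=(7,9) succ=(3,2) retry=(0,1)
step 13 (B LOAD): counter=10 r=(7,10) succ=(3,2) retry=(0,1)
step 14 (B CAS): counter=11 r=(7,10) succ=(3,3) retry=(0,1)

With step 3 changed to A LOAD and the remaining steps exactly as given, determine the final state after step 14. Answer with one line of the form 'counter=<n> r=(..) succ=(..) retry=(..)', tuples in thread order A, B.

(re-executing from step 3 with the substitution; state before step 3: counter=5 r=(5,5) succ=(0,0) retry=(0,0))
step 3 (A LOAD): counter=5 r=(5,5) succ=(0,0) retry=(0,0)
step 4 (A LOAD): counter=5 r=(5,5) succ=(0,0) retry=(0,0)
step 5 (A CAS): counter=6 r=(5,5) succ=(1,0) retry=(0,0)
step 6 (A LOAD): counter=6 r=(6,5) succ=(1,0) retry=(0,0)
step 7 (A CAS): counter=7 r=(6,5) succ=(2,0) retry=(0,0)
step 8 (B CAS): counter=7 r=(6,5) succ=(2,0) retry=(0,1)
step 9 (B LOAD): counter=7 r=(6,7) succ=(2,0) retry=(0,1)
step 10 (B CAS): counter=8 r=(6,7) succ=(2,1) retry=(0,1)
step 11 (B LOAD): counter=8 r=(6,8) succ=(2,1) retry=(0,1)
step 12 (B CAS): counter=9 r=(6,8) succ=(2,2) retry=(0,1)
step 13 (B LOAD): counter=9 r=(6,9) succ=(2,2) retry=(0,1)
step 14 (B CAS): counter=10 r=(6,9) succ=(2,3) retry=(0,1)

counter=10 r=(6,9) succ=(2,3) retry=(0,1)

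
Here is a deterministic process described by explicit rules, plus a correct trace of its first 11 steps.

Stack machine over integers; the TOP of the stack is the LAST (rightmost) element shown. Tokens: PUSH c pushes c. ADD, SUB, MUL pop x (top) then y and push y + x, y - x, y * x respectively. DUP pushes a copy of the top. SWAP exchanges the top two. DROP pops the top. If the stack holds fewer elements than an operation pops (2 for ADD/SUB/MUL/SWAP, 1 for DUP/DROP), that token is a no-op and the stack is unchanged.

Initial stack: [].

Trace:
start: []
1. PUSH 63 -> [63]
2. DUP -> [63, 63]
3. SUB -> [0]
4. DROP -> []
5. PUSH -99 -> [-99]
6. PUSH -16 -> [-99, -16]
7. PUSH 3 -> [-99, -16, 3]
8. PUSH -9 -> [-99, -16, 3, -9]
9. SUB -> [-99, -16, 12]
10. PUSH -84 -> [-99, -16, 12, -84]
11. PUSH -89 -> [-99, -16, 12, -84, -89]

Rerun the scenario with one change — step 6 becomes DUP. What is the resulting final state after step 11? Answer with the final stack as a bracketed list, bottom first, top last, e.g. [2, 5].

(re-executing from step 6 with the substitution; state before step 6: [-99])
6. DUP -> [-99, -99]
7. PUSH 3 -> [-99, -99, 3]
8. PUSH -9 -> [-99, -99, 3, -9]
9. SUB -> [-99, -99, 12]
10. PUSH -84 -> [-99, -99, 12, -84]
11. PUSH -89 -> [-99, -99, 12, -84, -89]

[-99, -99, 12, -84, -89]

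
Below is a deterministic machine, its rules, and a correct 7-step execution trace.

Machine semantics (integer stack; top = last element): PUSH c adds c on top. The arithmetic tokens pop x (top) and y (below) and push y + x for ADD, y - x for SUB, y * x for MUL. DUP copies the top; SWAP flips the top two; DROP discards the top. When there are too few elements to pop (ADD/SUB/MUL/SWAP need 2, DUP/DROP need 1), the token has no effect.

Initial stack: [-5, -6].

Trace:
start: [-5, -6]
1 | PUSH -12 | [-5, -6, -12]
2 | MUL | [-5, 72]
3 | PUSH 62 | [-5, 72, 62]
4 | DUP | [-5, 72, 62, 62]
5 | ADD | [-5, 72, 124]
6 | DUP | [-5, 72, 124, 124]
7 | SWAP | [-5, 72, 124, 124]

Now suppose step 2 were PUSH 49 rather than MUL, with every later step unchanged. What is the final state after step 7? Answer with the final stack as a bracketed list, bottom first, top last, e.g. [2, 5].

[-5, -6, -12, 49, 124, 124]

(re-executing from step 2 with the substitution; state before step 2: [-5, -6, -12])
2 | PUSH 49 | [-5, -6, -12, 49]
3 | PUSH 62 | [-5, -6, -12, 49, 62]
4 | DUP | [-5, -6, -12, 49, 62, 62]
5 | ADD | [-5, -6, -12, 49, 124]
6 | DUP | [-5, -6, -12, 49, 124, 124]
7 | SWAP | [-5, -6, -12, 49, 124, 124]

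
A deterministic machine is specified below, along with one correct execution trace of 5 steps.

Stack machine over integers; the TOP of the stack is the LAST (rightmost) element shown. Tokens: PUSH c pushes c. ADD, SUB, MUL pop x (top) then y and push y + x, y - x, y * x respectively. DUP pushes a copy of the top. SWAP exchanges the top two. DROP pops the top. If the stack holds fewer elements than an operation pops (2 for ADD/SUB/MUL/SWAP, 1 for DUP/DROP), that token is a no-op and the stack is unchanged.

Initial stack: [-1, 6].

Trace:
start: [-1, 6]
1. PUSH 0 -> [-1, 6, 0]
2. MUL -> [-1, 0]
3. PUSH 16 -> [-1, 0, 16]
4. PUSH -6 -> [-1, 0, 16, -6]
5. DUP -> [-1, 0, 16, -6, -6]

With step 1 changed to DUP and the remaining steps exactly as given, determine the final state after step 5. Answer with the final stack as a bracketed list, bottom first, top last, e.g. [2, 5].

[-1, 36, 16, -6, -6]

(re-executing from step 1 with the substitution; state before step 1: [-1, 6])
1. DUP -> [-1, 6, 6]
2. MUL -> [-1, 36]
3. PUSH 16 -> [-1, 36, 16]
4. PUSH -6 -> [-1, 36, 16, -6]
5. DUP -> [-1, 36, 16, -6, -6]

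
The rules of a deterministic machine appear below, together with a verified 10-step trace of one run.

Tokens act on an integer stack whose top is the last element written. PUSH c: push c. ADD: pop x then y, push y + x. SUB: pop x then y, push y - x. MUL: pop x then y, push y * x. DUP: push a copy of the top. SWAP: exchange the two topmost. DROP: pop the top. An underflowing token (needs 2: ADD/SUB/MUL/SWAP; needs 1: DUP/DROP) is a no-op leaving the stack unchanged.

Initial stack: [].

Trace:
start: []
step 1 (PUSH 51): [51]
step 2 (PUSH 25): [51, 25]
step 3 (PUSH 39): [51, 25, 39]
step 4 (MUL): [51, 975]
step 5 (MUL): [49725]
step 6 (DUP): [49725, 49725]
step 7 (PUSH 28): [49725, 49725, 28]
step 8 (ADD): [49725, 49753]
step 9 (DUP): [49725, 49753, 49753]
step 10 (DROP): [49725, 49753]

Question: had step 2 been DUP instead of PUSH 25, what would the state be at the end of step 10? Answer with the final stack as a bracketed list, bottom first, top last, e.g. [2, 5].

(re-executing from step 2 with the substitution; state before step 2: [51])
step 2 (DUP): [51, 51]
step 3 (PUSH 39): [51, 51, 39]
step 4 (MUL): [51, 1989]
step 5 (MUL): [101439]
step 6 (DUP): [101439, 101439]
step 7 (PUSH 28): [101439, 101439, 28]
step 8 (ADD): [101439, 101467]
step 9 (DUP): [101439, 101467, 101467]
step 10 (DROP): [101439, 101467]

[101439, 101467]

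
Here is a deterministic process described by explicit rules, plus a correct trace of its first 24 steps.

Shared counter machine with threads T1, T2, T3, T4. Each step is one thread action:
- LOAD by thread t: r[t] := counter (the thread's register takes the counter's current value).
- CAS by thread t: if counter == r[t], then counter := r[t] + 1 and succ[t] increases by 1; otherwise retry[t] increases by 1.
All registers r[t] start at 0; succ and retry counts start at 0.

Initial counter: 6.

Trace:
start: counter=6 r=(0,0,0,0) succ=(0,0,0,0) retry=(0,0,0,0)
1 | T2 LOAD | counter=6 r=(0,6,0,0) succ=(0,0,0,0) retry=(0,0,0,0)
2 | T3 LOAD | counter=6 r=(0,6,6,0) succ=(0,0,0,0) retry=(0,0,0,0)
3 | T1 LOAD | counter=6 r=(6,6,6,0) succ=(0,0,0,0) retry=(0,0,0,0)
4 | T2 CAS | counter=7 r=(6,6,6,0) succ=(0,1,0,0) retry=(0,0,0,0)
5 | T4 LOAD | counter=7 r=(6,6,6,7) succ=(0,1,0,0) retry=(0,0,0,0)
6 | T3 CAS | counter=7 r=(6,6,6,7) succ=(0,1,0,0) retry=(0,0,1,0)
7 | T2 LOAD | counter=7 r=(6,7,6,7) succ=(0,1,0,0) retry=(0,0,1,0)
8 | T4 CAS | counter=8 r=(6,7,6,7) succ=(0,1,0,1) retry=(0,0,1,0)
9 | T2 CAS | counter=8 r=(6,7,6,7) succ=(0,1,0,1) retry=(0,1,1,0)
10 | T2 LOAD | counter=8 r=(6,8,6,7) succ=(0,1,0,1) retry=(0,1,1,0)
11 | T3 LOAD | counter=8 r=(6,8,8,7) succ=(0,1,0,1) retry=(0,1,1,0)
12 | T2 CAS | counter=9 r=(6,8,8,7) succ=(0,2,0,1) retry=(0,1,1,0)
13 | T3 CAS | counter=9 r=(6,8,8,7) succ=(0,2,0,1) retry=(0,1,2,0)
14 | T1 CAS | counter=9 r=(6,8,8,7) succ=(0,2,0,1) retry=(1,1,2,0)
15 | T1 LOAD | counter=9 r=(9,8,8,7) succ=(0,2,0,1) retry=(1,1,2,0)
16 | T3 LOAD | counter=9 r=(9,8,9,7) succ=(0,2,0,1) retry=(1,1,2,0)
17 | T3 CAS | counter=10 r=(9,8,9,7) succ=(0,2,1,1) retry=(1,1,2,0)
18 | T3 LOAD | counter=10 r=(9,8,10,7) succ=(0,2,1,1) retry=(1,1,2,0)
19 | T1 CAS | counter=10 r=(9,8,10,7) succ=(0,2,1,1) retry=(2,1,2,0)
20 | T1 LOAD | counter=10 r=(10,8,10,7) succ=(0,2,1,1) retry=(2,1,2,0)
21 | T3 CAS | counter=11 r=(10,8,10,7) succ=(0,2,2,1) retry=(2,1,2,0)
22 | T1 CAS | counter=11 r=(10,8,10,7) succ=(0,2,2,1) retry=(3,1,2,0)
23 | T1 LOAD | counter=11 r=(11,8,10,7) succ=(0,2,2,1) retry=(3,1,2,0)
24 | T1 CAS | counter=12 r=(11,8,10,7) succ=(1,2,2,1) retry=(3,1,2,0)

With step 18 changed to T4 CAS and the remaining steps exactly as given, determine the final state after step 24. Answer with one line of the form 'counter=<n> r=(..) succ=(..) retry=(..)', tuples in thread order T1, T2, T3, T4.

counter=12 r=(11,8,9,7) succ=(2,2,1,1) retry=(2,1,3,1)

(re-executing from step 18 with the substitution; state before step 18: counter=10 r=(9,8,9,7) succ=(0,2,1,1) retry=(1,1,2,0))
18 | T4 CAS | counter=10 r=(9,8,9,7) succ=(0,2,1,1) retry=(1,1,2,1)
19 | T1 CAS | counter=10 r=(9,8,9,7) succ=(0,2,1,1) retry=(2,1,2,1)
20 | T1 LOAD | counter=10 r=(10,8,9,7) succ=(0,2,1,1) retry=(2,1,2,1)
21 | T3 CAS | counter=10 r=(10,8,9,7) succ=(0,2,1,1) retry=(2,1,3,1)
22 | T1 CAS | counter=11 r=(10,8,9,7) succ=(1,2,1,1) retry=(2,1,3,1)
23 | T1 LOAD | counter=11 r=(11,8,9,7) succ=(1,2,1,1) retry=(2,1,3,1)
24 | T1 CAS | counter=12 r=(11,8,9,7) succ=(2,2,1,1) retry=(2,1,3,1)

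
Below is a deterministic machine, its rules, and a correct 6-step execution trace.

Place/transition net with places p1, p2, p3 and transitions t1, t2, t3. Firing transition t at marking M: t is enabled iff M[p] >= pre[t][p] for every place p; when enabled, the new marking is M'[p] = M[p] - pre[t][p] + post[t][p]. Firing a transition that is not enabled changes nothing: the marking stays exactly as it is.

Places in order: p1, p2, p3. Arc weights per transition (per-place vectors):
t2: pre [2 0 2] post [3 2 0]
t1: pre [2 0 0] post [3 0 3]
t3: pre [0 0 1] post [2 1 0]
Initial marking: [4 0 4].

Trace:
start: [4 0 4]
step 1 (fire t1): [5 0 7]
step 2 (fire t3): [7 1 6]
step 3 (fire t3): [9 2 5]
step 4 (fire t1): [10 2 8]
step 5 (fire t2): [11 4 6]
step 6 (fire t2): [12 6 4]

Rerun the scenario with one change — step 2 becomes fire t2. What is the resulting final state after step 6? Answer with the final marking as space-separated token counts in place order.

11 7 3

(re-executing from step 2 with the substitution; state before step 2: [5 0 7])
step 2 (fire t2): [6 2 5]
step 3 (fire t3): [8 3 4]
step 4 (fire t1): [9 3 7]
step 5 (fire t2): [10 5 5]
step 6 (fire t2): [11 7 3]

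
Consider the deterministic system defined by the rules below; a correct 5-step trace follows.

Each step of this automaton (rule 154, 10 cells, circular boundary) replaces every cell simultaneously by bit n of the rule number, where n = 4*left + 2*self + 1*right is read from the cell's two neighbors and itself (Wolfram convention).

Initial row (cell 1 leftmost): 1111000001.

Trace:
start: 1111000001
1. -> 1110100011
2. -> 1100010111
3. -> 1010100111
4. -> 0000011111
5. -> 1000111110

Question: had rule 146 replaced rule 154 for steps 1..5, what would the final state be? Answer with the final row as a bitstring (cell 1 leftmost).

0000100010

(re-executing steps 1..5 under rule 146; state before step 1: 1111000001)
1. -> 1110100010
2. -> 0100010100
3. -> 1010100010
4. -> 0000010100
5. -> 0000100010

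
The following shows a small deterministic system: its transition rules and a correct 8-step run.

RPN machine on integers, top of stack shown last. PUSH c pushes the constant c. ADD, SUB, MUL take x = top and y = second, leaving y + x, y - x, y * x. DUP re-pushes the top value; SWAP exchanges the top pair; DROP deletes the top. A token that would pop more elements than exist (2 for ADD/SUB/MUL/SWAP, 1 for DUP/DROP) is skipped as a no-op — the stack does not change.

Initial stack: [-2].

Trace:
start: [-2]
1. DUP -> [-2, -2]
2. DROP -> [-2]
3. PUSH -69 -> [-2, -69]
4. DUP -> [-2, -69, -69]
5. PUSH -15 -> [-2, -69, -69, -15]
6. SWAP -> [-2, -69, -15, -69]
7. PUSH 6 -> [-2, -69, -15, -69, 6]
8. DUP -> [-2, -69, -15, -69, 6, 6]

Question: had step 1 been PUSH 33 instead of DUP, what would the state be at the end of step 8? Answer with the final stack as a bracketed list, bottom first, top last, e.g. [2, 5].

(re-executing from step 1 with the substitution; state before step 1: [-2])
1. PUSH 33 -> [-2, 33]
2. DROP -> [-2]
3. PUSH -69 -> [-2, -69]
4. DUP -> [-2, -69, -69]
5. PUSH -15 -> [-2, -69, -69, -15]
6. SWAP -> [-2, -69, -15, -69]
7. PUSH 6 -> [-2, -69, -15, -69, 6]
8. DUP -> [-2, -69, -15, -69, 6, 6]

[-2, -69, -15, -69, 6, 6]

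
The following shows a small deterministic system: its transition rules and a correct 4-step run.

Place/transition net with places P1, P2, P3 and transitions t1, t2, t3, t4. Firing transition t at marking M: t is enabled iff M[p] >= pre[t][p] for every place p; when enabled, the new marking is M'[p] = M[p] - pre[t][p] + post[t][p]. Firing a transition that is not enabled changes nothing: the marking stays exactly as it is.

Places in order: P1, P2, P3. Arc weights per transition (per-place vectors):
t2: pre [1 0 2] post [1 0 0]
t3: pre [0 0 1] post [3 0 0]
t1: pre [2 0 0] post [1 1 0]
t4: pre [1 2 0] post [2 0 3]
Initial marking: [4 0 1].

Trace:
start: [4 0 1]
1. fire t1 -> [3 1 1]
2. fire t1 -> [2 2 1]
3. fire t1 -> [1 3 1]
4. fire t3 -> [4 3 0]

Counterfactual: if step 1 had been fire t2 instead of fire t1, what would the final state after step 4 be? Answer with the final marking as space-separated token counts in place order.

5 2 0

(re-executing from step 1 with the substitution; state before step 1: [4 0 1])
1. fire t2 -> [4 0 1]
2. fire t1 -> [3 1 1]
3. fire t1 -> [2 2 1]
4. fire t3 -> [5 2 0]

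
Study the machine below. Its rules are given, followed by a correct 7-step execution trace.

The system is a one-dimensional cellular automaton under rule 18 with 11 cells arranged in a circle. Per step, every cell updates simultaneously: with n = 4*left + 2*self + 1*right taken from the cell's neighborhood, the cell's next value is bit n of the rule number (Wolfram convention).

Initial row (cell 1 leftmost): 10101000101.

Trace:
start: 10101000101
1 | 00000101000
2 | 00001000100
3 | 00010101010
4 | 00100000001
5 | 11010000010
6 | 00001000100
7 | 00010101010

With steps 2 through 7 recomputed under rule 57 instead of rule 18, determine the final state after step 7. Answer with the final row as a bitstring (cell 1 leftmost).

00100101011

(re-executing steps 2..7 under rule 57; state before step 2: 00000101000)
2 | 11110010111
3 | 00001001100
4 | 11100101011
5 | 00010010110
6 | 11001001101
7 | 00100101011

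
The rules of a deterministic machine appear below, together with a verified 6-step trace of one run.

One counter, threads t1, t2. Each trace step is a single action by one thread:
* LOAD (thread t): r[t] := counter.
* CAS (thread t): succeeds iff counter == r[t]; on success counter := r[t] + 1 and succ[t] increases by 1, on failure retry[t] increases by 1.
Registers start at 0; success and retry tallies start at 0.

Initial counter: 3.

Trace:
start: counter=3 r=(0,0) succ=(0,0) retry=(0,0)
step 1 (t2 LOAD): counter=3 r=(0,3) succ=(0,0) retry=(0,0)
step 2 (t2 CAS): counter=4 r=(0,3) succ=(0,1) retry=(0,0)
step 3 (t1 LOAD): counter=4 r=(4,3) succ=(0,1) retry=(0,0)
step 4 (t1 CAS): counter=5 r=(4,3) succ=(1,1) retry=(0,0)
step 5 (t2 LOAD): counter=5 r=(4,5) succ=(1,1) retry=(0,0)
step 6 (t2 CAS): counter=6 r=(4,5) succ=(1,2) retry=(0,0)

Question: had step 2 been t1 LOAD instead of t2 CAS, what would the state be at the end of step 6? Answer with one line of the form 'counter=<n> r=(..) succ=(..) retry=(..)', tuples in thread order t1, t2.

(re-executing from step 2 with the substitution; state before step 2: counter=3 r=(0,3) succ=(0,0) retry=(0,0))
step 2 (t1 LOAD): counter=3 r=(3,3) succ=(0,0) retry=(0,0)
step 3 (t1 LOAD): counter=3 r=(3,3) succ=(0,0) retry=(0,0)
step 4 (t1 CAS): counter=4 r=(3,3) succ=(1,0) retry=(0,0)
step 5 (t2 LOAD): counter=4 r=(3,4) succ=(1,0) retry=(0,0)
step 6 (t2 CAS): counter=5 r=(3,4) succ=(1,1) retry=(0,0)

counter=5 r=(3,4) succ=(1,1) retry=(0,0)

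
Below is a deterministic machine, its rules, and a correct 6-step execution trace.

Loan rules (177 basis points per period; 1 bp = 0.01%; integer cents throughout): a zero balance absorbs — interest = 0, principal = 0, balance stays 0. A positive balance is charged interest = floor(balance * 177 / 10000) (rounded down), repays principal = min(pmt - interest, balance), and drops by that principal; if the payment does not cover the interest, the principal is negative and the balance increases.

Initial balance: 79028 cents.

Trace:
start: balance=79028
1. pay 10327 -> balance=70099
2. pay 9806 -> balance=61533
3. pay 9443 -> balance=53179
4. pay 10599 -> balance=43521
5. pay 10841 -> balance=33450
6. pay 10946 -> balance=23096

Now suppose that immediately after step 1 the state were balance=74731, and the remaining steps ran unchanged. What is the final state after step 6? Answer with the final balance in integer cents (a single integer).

28151

state after step 1 := balance=74731
2. pay 9806 -> balance=66247
3. pay 9443 -> balance=57976
4. pay 10599 -> balance=48403
5. pay 10841 -> balance=38418
6. pay 10946 -> balance=28151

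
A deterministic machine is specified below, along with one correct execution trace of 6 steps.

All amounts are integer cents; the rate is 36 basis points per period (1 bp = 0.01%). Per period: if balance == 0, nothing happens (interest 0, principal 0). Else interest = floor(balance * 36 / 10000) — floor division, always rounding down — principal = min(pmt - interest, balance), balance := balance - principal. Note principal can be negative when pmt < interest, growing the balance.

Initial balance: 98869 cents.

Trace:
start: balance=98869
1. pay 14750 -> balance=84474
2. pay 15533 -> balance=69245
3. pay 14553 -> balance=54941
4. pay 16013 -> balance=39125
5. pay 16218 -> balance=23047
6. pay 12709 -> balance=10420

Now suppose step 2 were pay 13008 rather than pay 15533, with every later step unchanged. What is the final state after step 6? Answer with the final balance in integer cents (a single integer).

(re-executing from step 2 with the substitution; state before step 2: balance=84474)
2. pay 13008 -> balance=71770
3. pay 14553 -> balance=57475
4. pay 16013 -> balance=41668
5. pay 16218 -> balance=25600
6. pay 12709 -> balance=12983

12983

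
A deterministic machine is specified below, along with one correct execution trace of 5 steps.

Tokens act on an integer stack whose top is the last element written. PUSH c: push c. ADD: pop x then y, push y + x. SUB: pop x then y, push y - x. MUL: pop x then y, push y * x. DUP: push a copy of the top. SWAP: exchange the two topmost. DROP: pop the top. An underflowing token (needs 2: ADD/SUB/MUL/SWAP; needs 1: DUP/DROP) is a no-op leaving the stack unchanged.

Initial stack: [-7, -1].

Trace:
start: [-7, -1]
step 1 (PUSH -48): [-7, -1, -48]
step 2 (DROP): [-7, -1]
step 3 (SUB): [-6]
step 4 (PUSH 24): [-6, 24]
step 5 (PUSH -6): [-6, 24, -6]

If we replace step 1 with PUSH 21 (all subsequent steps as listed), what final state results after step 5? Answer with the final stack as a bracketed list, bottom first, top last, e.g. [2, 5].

[-6, 24, -6]

(re-executing from step 1 with the substitution; state before step 1: [-7, -1])
step 1 (PUSH 21): [-7, -1, 21]
step 2 (DROP): [-7, -1]
step 3 (SUB): [-6]
step 4 (PUSH 24): [-6, 24]
step 5 (PUSH -6): [-6, 24, -6]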